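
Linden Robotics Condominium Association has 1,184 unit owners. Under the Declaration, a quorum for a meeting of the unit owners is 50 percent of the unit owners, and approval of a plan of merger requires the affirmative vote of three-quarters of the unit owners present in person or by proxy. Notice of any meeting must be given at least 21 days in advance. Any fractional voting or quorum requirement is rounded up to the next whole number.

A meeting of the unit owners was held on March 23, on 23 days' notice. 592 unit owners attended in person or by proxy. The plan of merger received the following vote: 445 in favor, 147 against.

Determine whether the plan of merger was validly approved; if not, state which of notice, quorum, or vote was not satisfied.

Valid — all requirements satisfied.

Notice: 23 days given; 21 required. Satisfied.
Quorum: 50% of 1,184 = 592; 592 present. Satisfied.
Vote: requires three-fourths of those present (592); 3/4 of 592 = 444, so 444 needed; 445 in favor. Satisfied.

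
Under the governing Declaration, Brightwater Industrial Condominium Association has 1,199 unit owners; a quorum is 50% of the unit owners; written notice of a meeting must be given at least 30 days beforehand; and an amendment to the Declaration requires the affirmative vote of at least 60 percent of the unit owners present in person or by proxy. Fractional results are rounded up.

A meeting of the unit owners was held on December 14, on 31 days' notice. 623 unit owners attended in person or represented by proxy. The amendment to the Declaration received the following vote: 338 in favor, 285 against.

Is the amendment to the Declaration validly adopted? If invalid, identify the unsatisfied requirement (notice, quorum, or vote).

Notice: 31 days given; 30 required. Satisfied.
Quorum: 50% of 1,199 = 599.50, rounded up to 600; 623 present. Satisfied.
Vote: requires three-fifths of those present (623); 3/5 of 623 = 373.80, rounded up to 374, so 374 needed; 338 in favor. Not satisfied.

Invalid — vote requirement not satisfied.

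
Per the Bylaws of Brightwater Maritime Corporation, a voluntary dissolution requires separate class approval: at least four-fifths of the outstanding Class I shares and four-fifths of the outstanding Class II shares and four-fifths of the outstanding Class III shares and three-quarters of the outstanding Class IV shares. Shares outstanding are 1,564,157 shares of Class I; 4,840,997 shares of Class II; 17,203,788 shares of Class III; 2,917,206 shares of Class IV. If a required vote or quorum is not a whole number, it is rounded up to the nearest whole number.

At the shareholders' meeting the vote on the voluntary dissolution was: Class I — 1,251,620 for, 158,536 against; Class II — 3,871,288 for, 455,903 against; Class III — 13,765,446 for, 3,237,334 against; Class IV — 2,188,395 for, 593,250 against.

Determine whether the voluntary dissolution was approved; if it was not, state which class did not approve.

Class I: 4/5 of 1564157 = 1251325.60, rounded up to 1251326; 1,251,326 required, 1,251,620 in favor — approved.
Class II: 4/5 of 4840997 = 3872797.60, rounded up to 3872798; 3,872,798 required, 3,871,288 in favor — not approved.
Class III: 4/5 of 17203788 = 13763030.40, rounded up to 13763031; 13,763,031 required, 13,765,446 in favor — approved.
Class IV: 3/4 of 2917206 = 2187904.50, rounded up to 2187905; 2,187,905 required, 2,188,395 in favor — approved.

Not approved — the Class II shares did not give the required vote.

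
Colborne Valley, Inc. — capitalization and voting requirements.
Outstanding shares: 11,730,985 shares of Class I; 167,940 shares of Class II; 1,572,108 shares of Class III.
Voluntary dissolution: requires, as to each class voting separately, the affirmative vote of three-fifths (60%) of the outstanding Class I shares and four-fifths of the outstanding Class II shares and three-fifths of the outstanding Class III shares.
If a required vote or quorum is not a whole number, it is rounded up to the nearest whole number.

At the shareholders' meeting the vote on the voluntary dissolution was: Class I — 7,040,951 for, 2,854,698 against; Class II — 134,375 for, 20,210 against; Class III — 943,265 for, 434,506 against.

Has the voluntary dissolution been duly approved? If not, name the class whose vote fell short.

Class I: 3/5 of 11730985 = 7038591; 7,038,591 required, 7,040,951 in favor — approved.
Class II: 4/5 of 167940 = 134352; 134,352 required, 134,375 in favor — approved.
Class III: 3/5 of 1572108 = 943264.80, rounded up to 943265; 943,265 required, 943,265 in favor — approved.

Approved — every class gave the required vote.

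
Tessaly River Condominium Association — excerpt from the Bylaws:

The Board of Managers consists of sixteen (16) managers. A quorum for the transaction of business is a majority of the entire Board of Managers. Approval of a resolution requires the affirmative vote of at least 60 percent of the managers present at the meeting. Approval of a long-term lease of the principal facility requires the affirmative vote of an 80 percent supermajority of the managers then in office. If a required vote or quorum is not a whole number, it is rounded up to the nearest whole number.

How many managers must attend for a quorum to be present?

9

A majority of 16 is 9.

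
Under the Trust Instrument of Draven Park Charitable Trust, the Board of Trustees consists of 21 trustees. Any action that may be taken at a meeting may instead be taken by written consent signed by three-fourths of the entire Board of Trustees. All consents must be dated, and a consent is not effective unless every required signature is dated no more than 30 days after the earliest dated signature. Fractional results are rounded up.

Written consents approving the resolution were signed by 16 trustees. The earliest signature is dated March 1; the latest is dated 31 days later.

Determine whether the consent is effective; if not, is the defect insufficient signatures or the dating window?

Signatures required: three-fourths of 21 — 3/4 of 21 = 15.75, rounded up to 16, so 16 needed; 16 signed. Sufficient.
Dating window: the latest signature is 31 days after the earliest; the limit is 30 days. Outside the window.

Not effective — dating-window requirement not satisfied.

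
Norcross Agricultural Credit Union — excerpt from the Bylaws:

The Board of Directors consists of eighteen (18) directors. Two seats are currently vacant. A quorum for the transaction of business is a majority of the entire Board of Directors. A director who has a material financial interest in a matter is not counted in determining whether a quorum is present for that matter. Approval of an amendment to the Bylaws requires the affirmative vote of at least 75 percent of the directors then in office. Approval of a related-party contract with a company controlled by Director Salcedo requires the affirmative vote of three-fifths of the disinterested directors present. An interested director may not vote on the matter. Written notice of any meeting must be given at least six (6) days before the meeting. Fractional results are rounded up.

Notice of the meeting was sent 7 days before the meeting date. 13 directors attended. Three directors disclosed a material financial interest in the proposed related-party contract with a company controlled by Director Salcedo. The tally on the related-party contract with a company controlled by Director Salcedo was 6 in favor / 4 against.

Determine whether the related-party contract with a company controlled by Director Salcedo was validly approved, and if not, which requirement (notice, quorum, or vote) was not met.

Valid — all requirements satisfied.

Notice: 7 days given; 6 required (7 ≥ 6). Satisfied.
Quorum: 13 present, but the 3 interested directors do not count, leaving 10. Quorum is 10. Satisfied.
Vote: the related-party contract with a company controlled by Director Salcedo requires three-fifths of the disinterested directors present (13 − 3 = 10). 3/5 of 10 = 6, so 6 affirmative votes are needed; 6 voted in favor. Satisfied.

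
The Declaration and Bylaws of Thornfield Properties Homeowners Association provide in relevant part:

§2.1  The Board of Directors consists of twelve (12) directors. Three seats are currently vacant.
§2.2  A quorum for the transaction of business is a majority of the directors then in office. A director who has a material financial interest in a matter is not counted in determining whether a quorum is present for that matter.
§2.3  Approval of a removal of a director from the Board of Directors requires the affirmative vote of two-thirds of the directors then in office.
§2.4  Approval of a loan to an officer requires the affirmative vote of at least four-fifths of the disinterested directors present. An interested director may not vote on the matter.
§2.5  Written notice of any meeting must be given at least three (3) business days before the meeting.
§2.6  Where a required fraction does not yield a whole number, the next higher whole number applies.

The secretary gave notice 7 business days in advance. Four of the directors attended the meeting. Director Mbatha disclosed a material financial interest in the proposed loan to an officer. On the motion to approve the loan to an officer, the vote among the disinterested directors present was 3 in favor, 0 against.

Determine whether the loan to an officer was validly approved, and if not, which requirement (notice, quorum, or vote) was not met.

Notice: 7 business days given; 3 required (7 ≥ 3). Satisfied.
Quorum: 4 present, but the 1 interested director does not count, leaving 3. Quorum is 5. Not satisfied.
Vote: the loan to an officer requires four-fifths of the disinterested directors present (4 − 1 = 3). 4/5 of 3 = 2.40, rounded up to 3, so 3 affirmative votes are needed; 3 voted in favor. Satisfied. (Moot — without a quorum no business can be validly transacted.)

Invalid — quorum requirement not satisfied.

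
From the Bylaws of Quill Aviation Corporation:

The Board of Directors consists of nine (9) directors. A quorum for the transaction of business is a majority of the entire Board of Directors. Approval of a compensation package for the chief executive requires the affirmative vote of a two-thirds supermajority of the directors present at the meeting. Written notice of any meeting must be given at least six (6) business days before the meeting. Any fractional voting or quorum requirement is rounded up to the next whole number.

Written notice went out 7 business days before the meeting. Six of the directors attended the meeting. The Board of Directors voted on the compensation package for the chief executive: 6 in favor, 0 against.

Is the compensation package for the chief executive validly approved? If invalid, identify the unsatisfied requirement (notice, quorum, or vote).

Valid — all requirements satisfied.

Notice: 7 business days given; 6 required (7 ≥ 6). Satisfied.
Quorum: 6 present; quorum is 5. Satisfied.
Vote: the compensation package for the chief executive requires two-thirds of the directors present (6). 2/3 of 6 = 4, so 4 affirmative votes are needed; 6 voted in favor. Satisfied.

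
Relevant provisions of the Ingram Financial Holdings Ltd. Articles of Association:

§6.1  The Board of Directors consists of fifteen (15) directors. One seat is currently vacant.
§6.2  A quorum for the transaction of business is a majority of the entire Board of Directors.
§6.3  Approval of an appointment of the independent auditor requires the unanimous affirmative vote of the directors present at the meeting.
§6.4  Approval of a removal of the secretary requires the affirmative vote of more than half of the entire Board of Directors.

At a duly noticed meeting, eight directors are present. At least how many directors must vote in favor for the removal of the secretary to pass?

The removal of the secretary requires a majority of the entire Board of Directors (15).
A majority of 15 is 8.

8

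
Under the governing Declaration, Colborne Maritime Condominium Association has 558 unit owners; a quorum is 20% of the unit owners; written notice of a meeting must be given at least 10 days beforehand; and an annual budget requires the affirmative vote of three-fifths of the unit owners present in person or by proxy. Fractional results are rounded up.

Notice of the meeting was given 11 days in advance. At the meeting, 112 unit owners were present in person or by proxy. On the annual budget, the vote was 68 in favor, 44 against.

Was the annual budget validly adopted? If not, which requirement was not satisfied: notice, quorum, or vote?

Notice: 11 days given; 10 required. Satisfied.
Quorum: 20% of 558 = 111.60, rounded up to 112; 112 present. Satisfied.
Vote: requires three-fifths of those present (112); 3/5 of 112 = 67.20, rounded up to 68, so 68 needed; 68 in favor. Satisfied.

Valid — all requirements satisfied.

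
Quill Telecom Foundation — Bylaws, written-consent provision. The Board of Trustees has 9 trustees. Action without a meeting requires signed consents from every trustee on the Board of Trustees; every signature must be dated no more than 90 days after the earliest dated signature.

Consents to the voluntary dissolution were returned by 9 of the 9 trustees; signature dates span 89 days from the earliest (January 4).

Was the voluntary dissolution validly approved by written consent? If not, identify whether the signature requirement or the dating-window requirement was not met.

Effective — both the signature and dating-window requirements are satisfied.

Signatures required: all of 9 — unanimous means all 9, so 9 needed; 9 signed. Sufficient.
Dating window: the latest signature is 89 days after the earliest; the limit is 90 days. Within the window.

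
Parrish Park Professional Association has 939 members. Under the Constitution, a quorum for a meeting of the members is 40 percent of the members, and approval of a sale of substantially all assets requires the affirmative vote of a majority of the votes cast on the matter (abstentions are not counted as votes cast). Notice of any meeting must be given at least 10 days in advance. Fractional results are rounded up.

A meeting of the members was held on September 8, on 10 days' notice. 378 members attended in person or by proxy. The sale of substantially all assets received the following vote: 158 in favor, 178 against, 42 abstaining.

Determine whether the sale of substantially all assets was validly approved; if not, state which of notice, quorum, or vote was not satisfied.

Notice: 10 days given; 10 required. Satisfied.
Quorum: 40% of 939 = 375.60, rounded up to 376; 378 present. Satisfied.
Vote: requires a majority of the votes cast (378 − 42 abstaining = 336); a majority of 336 is 169, so 169 needed; 158 in favor. Not satisfied.

Invalid — vote requirement not satisfied.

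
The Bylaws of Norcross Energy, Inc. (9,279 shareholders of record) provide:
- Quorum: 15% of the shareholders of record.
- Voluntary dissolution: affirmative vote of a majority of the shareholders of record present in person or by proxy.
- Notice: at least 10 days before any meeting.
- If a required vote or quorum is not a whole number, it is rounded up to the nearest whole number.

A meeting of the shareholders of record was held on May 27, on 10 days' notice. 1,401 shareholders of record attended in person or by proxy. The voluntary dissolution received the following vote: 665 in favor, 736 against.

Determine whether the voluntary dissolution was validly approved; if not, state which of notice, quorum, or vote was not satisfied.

Notice: 10 days given; 10 required. Satisfied.
Quorum: 15% of 9,279 = 1,391.85, rounded up to 1,392; 1,401 present. Satisfied.
Vote: requires a majority of those present (1,401); a majority of 1401 is 701, so 701 needed; 665 in favor. Not satisfied.

Invalid — vote requirement not satisfied.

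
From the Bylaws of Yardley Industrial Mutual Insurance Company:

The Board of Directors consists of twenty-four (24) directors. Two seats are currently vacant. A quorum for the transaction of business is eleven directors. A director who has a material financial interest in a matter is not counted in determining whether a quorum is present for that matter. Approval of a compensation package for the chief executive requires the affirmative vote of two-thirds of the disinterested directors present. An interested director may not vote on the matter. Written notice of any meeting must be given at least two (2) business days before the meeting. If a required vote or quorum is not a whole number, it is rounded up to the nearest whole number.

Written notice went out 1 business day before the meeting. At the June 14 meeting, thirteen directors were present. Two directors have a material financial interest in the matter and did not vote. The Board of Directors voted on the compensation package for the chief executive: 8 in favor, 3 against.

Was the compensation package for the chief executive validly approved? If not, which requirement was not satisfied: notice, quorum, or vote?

Invalid — notice requirement not satisfied.

Notice: 1 business day given; 2 required (1 < 2). Not satisfied.
Quorum: 13 present, but the 2 interested directors do not count, leaving 11. Quorum is 11. Satisfied.
Vote: the compensation package for the chief executive requires two-thirds of the disinterested directors present (13 − 2 = 11). 2/3 of 11 = 7.33, rounded up to 8, so 8 affirmative votes are needed; 8 voted in favor. Satisfied.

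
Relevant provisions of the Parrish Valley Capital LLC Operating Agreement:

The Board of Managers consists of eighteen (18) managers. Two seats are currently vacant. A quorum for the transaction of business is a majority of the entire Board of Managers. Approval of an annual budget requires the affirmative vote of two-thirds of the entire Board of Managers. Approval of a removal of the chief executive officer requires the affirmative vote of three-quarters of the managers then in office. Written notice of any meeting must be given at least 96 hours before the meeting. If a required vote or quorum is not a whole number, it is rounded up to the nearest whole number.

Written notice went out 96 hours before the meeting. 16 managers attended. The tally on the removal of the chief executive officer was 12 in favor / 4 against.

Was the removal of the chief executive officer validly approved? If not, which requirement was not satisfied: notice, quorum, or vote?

Notice: 96 hours given; 96 required (96 ≥ 96). Satisfied.
Quorum: 16 present; quorum is 10. Satisfied.
Vote: the removal of the chief executive officer requires three-fourths of the managers then in office (16). 3/4 of 16 = 12, so 12 affirmative votes are needed; 12 voted in favor. Satisfied.

Valid — all requirements satisfied.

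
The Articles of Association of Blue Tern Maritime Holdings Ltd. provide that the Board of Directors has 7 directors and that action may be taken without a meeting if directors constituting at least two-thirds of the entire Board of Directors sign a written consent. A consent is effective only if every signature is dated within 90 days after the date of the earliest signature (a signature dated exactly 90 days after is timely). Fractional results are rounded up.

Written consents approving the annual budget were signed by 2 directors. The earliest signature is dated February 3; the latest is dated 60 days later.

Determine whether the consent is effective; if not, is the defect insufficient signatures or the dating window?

Signatures required: at least two-thirds of 7 — 2/3 of 7 = 4.67, rounded up to 5, so 5 needed; 2 signed. Insufficient.
Dating window: the latest signature is 60 days after the earliest; the limit is 90 days. Within the window.

Not effective — insufficient signatures.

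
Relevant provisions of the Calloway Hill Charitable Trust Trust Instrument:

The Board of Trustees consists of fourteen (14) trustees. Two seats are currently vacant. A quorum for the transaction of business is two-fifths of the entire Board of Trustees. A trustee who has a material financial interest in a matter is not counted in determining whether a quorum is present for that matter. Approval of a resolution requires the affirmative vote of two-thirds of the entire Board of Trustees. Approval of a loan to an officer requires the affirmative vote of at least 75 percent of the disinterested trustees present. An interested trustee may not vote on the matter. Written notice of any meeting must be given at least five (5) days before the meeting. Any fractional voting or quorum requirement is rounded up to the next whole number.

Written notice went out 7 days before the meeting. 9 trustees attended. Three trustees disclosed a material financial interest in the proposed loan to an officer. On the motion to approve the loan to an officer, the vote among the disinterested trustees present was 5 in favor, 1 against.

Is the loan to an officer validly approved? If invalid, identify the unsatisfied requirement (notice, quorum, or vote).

Notice: 7 days given; 5 required (7 ≥ 5). Satisfied.
Quorum: 9 present, but the 3 interested trustees do not count, leaving 6. Quorum is 6. Satisfied.
Vote: the loan to an officer requires three-fourths of the disinterested trustees present (9 − 3 = 6). 3/4 of 6 = 4.50, rounded up to 5, so 5 affirmative votes are needed; 5 voted in favor. Satisfied.

Valid — all requirements satisfied.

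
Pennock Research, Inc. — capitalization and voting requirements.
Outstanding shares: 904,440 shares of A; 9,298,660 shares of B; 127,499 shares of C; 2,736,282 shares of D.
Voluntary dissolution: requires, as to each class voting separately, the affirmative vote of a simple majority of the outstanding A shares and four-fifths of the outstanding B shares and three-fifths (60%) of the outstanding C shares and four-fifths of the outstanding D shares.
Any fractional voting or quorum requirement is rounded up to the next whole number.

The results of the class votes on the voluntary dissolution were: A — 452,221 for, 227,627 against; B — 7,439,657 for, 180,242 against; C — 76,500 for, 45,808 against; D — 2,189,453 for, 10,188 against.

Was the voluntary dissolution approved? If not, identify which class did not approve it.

Approved — every class gave the required vote.

A: a majority of 904440 is 452221; 452,221 required, 452,221 in favor — approved.
B: 4/5 of 9298660 = 7438928; 7,438,928 required, 7,439,657 in favor — approved.
C: 3/5 of 127499 = 76499.40, rounded up to 76500; 76,500 required, 76,500 in favor — approved.
D: 4/5 of 2736282 = 2189025.60, rounded up to 2189026; 2,189,026 required, 2,189,453 in favor — approved.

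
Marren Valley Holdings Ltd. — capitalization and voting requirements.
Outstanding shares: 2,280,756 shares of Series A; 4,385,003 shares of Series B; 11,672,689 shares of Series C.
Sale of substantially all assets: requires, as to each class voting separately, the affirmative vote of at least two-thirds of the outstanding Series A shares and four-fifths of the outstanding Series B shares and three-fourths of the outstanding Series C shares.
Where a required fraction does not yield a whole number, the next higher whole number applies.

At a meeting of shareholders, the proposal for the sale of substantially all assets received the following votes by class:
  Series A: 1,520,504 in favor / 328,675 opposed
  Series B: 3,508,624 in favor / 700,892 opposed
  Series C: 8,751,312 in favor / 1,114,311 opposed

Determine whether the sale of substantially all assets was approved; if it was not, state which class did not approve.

Not approved — the Series C shares did not give the required vote.

Series A: 2/3 of 2280756 = 1520504; 1,520,504 required, 1,520,504 in favor — approved.
Series B: 4/5 of 4385003 = 3508002.40, rounded up to 3508003; 3,508,003 required, 3,508,624 in favor — approved.
Series C: 3/4 of 11672689 = 8754516.75, rounded up to 8754517; 8,754,517 required, 8,751,312 in favor — not approved.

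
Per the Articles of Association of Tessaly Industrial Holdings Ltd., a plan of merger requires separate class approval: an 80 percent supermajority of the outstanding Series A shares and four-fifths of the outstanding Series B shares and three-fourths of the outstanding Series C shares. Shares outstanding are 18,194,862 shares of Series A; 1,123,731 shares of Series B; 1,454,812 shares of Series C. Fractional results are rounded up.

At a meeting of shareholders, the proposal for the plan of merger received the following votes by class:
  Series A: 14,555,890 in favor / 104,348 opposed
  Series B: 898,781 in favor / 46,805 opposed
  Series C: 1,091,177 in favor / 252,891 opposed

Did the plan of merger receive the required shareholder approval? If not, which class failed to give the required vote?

Not approved — the Series B shares did not give the required vote.

Series A: 4/5 of 18194862 = 14555889.60, rounded up to 14555890; 14,555,890 required, 14,555,890 in favor — approved.
Series B: 4/5 of 1123731 = 898984.80, rounded up to 898985; 898,985 required, 898,781 in favor — not approved.
Series C: 3/4 of 1454812 = 1091109; 1,091,109 required, 1,091,177 in favor — approved.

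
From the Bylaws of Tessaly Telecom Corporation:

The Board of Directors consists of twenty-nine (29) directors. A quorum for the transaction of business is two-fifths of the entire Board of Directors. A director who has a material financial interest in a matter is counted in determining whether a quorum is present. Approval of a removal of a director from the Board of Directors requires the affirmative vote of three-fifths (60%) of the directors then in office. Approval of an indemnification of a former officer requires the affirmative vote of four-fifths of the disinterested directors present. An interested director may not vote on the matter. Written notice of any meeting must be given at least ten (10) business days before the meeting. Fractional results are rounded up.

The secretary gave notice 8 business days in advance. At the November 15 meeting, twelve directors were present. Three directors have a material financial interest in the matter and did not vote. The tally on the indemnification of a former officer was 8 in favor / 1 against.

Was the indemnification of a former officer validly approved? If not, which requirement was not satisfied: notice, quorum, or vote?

Notice: 8 business days given; 10 required (8 < 10). Not satisfied.
Quorum: 12 present (interested directors count toward quorum); quorum is 12. Satisfied.
Vote: the indemnification of a former officer requires four-fifths of the disinterested directors present (12 − 3 = 9). 4/5 of 9 = 7.20, rounded up to 8, so 8 affirmative votes are needed; 8 voted in favor. Satisfied.

Invalid — notice requirement not satisfied.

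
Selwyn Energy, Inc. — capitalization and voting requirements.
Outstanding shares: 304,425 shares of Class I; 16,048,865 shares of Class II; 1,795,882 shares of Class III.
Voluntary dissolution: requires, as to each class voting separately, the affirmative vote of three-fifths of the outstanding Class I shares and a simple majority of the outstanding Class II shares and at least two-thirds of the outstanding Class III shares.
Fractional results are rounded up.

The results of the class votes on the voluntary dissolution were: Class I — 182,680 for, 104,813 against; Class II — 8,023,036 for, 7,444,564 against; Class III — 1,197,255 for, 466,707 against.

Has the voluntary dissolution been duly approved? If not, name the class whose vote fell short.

Class I: 3/5 of 304425 = 182655; 182,655 required, 182,680 in favor — approved.
Class II: a majority of 16048865 is 8024433; 8,024,433 required, 8,023,036 in favor — not approved.
Class III: 2/3 of 1795882 = 1197254.67, rounded up to 1197255; 1,197,255 required, 1,197,255 in favor — approved.

Not approved — the Class II shares did not give the required vote.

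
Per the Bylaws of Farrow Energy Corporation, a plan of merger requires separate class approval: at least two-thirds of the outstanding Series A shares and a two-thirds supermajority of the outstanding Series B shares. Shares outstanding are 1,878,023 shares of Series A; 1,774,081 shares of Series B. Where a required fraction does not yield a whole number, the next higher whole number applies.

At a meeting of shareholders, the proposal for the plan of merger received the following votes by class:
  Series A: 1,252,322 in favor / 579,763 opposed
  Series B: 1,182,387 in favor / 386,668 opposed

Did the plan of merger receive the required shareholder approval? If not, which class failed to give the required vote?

Not approved — the Series B shares did not give the required vote.

Series A: 2/3 of 1878023 = 1252015.33, rounded up to 1252016; 1,252,016 required, 1,252,322 in favor — approved.
Series B: 2/3 of 1774081 = 1182720.67, rounded up to 1182721; 1,182,721 required, 1,182,387 in favor — not approved.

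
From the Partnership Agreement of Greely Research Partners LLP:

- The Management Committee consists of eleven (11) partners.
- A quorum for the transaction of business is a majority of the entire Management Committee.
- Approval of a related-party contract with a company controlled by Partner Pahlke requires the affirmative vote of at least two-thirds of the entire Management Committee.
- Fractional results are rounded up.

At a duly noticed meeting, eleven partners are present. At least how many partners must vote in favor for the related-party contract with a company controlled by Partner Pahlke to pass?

8

The related-party contract with a company controlled by Partner Pahlke requires two-thirds of the entire Management Committee (11).
2/3 of 11 = 7.33, rounded up to 8.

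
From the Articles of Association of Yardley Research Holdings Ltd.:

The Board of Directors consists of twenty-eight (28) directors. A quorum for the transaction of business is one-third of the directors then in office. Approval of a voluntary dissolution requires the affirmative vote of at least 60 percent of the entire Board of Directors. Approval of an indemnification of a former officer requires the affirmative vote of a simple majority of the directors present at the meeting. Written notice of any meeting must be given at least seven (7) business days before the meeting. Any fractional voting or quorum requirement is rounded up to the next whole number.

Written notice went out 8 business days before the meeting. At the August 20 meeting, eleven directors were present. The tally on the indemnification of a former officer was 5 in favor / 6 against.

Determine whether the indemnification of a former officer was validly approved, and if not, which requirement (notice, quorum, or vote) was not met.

Invalid — vote requirement not satisfied.

Notice: 8 business days given; 7 required (8 ≥ 7). Satisfied.
Quorum: 11 present; quorum is 10. Satisfied.
Vote: the indemnification of a former officer requires a majority of the directors present (11). A majority of 11 is 6, so 6 affirmative votes are needed; 5 voted in favor. Not satisfied.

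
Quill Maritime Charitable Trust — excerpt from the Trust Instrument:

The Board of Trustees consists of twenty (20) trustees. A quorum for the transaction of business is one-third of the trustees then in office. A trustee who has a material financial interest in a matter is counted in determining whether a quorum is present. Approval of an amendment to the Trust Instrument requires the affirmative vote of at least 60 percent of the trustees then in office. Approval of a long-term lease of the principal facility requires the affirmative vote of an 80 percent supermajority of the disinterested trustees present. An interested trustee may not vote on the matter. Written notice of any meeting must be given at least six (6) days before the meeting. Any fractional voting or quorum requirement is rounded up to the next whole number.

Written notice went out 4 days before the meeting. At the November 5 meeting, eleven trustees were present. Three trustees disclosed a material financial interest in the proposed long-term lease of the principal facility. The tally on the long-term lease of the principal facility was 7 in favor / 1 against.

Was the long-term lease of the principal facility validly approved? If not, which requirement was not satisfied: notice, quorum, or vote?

Invalid — notice requirement not satisfied.

Notice: 4 days given; 6 required (4 < 6). Not satisfied.
Quorum: 11 present (interested trustees count toward quorum); quorum is 7. Satisfied.
Vote: the long-term lease of the principal facility requires four-fifths of the disinterested trustees present (11 − 3 = 8). 4/5 of 8 = 6.40, rounded up to 7, so 7 affirmative votes are needed; 7 voted in favor. Satisfied.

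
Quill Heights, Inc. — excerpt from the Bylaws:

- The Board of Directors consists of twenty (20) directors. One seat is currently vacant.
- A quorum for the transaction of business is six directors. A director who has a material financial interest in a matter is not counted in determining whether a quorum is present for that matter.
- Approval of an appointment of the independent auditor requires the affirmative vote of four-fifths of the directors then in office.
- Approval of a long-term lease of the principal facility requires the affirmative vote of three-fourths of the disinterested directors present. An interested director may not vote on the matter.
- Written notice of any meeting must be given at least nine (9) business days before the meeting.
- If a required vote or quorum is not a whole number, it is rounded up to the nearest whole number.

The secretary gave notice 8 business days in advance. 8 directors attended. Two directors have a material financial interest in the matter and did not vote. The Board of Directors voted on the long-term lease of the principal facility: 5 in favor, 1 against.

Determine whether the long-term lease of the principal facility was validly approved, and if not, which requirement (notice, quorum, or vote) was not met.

Notice: 8 business days given; 9 required (8 < 9). Not satisfied.
Quorum: 8 present, but the 2 interested directors do not count, leaving 6. Quorum is 6. Satisfied.
Vote: the long-term lease of the principal facility requires three-fourths of the disinterested directors present (8 − 2 = 6). 3/4 of 6 = 4.50, rounded up to 5, so 5 affirmative votes are needed; 5 voted in favor. Satisfied.

Invalid — notice requirement not satisfied.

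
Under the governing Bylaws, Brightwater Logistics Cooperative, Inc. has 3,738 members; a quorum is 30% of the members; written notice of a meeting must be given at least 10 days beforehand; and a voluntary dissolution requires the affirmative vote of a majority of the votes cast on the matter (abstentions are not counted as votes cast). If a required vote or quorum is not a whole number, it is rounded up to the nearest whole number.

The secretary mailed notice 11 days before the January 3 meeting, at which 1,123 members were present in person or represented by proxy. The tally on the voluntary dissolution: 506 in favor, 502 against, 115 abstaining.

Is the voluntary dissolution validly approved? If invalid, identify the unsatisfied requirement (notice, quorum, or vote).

Notice: 11 days given; 10 required. Satisfied.
Quorum: 30% of 3,738 = 1,121.40, rounded up to 1,122; 1,123 present. Satisfied.
Vote: requires a majority of the votes cast (1,123 − 115 abstaining = 1,008); a majority of 1008 is 505, so 505 needed; 506 in favor. Satisfied.

Valid — all requirements satisfied.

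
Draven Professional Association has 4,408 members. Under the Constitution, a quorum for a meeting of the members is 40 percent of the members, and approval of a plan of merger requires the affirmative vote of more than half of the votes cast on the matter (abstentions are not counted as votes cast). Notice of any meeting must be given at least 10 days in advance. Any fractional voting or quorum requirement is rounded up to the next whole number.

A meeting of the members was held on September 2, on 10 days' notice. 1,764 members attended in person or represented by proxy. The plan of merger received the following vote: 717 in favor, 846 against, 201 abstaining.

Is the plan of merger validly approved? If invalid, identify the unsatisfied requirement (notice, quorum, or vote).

Invalid — vote requirement not satisfied.

Notice: 10 days given; 10 required. Satisfied.
Quorum: 40% of 4,408 = 1,763.20, rounded up to 1,764; 1,764 present. Satisfied.
Vote: requires a majority of the votes cast (1,764 − 201 abstaining = 1,563); a majority of 1563 is 782, so 782 needed; 717 in favor. Not satisfied.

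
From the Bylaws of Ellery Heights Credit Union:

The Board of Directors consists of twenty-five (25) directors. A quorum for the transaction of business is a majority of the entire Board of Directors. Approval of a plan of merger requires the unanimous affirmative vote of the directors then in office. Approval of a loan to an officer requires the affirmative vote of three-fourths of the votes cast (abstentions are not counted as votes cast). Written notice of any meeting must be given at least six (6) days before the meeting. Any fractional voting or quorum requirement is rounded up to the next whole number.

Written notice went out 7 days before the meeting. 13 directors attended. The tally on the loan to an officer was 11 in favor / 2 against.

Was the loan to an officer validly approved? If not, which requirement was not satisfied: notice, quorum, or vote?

Notice: 7 days given; 6 required (7 ≥ 6). Satisfied.
Quorum: 13 present; quorum is 13. Satisfied.
Vote: the loan to an officer requires three-fourths of the votes cast (13). 3/4 of 13 = 9.75, rounded up to 10, so 10 affirmative votes are needed; 11 voted in favor. Satisfied.

Valid — all requirements satisfied.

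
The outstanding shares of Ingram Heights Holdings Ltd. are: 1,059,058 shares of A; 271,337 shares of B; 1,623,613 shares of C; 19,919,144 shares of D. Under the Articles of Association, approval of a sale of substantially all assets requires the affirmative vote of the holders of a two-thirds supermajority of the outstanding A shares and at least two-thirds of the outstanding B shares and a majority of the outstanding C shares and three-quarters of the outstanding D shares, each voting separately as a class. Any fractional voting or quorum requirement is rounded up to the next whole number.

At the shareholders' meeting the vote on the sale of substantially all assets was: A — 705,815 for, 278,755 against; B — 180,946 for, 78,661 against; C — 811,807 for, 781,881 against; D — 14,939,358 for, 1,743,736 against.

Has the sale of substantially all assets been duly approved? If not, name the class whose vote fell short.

Not approved — the A shares did not give the required vote.

A: 2/3 of 1059058 = 706038.67, rounded up to 706039; 706,039 required, 705,815 in favor — not approved.
B: 2/3 of 271337 = 180891.33, rounded up to 180892; 180,892 required, 180,946 in favor — approved.
C: a majority of 1623613 is 811807; 811,807 required, 811,807 in favor — approved.
D: 3/4 of 19919144 = 14939358; 14,939,358 required, 14,939,358 in favor — approved.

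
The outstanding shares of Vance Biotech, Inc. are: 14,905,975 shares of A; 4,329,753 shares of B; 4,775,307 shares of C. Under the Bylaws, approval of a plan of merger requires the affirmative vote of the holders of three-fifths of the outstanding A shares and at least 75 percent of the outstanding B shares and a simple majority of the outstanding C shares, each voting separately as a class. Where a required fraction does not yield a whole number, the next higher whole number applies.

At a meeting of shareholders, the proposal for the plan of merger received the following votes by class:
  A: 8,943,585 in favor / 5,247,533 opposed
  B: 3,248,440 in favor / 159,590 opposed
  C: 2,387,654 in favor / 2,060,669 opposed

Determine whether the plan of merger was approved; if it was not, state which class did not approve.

Approved — every class gave the required vote.

A: 3/5 of 14905975 = 8943585; 8,943,585 required, 8,943,585 in favor — approved.
B: 3/4 of 4329753 = 3247314.75, rounded up to 3247315; 3,247,315 required, 3,248,440 in favor — approved.
C: a majority of 4775307 is 2387654; 2,387,654 required, 2,387,654 in favor — approved.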